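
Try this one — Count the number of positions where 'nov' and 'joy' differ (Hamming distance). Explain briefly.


Alignment:
Position 1: 'n' vs 'j' = DIFFER
Position 2: 'o' vs 'o' = match
Position 3: 'v' vs 'y' = DIFFER
Total differences: 2

2


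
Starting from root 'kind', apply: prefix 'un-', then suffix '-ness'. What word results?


Step 1: Add prefix 'un-' to 'kind' = 'unkind'
Step 2: Add suffix '-ness' to 'unkind' = 'unkindness'

unkindness


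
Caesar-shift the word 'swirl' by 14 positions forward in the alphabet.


Shift each letter by 14: s -> g, w -> k, i -> w, r -> f, l -> z. Result: 'gkwfz'.

gkwfz


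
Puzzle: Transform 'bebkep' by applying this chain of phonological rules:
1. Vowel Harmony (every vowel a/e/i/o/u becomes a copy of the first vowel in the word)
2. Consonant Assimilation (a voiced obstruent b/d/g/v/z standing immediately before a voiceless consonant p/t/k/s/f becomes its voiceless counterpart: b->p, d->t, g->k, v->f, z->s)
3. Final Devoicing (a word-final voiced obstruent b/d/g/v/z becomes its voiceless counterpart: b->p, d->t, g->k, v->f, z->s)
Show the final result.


Starting form: 'bebkep'
Rule 1: Vowel Harmony: all vowels already match. No change.
Rule 2: Consonant Assimilation: voiced obstruent before voiceless consonant becomes voiceless ('bk' -> 'pk'). 'bebkep' -> 'bepkep'
Rule 3: Final Devoicing: final consonant 'p' is not one of the voiced obstruents b/d/g/v/z. No change.
Final form: 'bepkep'

bepkep


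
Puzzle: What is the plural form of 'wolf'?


Apply rule: Change -f to -ves. 'wolf' becomes 'wolves'.

wolves


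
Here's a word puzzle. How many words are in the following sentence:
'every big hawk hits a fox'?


Split into words: every | big | hawk | hits | a | fox = 6 words.

6


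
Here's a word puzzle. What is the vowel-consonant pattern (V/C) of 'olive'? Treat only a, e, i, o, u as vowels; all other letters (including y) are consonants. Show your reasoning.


Letter mapping: o = V, l = C, i = V, v = C, e = V.

VCVCV


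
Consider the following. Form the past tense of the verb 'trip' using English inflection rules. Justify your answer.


Apply rule: Double final consonant and add -ed. 'trip' becomes 'tripped'.

tripped


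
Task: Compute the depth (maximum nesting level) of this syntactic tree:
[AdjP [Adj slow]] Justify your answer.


Count bracket nesting levels:
'[' at pos 0: depth = 1
'[' at pos 6: depth = 2
Maximum depth reached: 2

2


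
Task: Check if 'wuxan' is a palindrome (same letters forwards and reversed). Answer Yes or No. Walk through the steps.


Forward: 'wuxan'
Reversed: 'naxuw'
They differ.

No


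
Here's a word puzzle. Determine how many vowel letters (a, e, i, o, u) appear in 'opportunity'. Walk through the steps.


Vowels in 'opportunity': o, o, u, i = 4 vowels.

4


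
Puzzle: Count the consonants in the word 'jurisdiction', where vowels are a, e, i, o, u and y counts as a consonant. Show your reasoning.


Consonants in 'jurisdiction': j, r, s, d, c, t, n = 7 consonants.

7


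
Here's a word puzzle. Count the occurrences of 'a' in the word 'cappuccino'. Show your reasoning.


Letter 'a' in 'cappuccino': found at position(s) 2 = 1 occurrence(s).

1


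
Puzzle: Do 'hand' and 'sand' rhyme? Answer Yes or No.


Rime (stressed vowel + following sounds) of 'hand': -and = /ænd/
Rime of 'sand': -and = /ænd/
/ænd/ and /ænd/ are the same ending sound, so the words rhyme.

Yes


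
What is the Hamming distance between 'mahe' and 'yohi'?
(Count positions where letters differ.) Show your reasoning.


Alignment:
Position 1: 'm' vs 'y' = DIFFER
Position 2: 'a' vs 'o' = DIFFER
Position 3: 'h' vs 'h' = match
Position 4: 'e' vs 'i' = DIFFER
Total differences: 3

3


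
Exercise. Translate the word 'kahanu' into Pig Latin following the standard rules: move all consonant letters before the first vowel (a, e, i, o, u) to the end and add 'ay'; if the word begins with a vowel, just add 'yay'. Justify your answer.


'kahanu': move consonant cluster 'k' to end and add 'ay': 'ahanukay'.

ahanukay


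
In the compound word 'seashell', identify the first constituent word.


Split 'seashell' into 'sea' + 'shell'. The first part is 'sea'.

sea


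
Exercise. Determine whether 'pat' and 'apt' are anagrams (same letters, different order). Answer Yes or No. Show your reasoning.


Sorted letters of 'pat': 'apt'
Sorted letters of 'apt': 'apt'
They match.

Yes


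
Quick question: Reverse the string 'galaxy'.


Reverse 'galaxy' character by character: 'yxalag'.

yxalag


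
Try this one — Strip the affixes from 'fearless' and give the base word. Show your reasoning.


Remove suffix '-less' from 'fearless' to get root 'fear'.

fear


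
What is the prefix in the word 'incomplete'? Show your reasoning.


The word 'incomplete' = 'in' (prefix) + 'complete' (root). The prefix is 'in'.

in


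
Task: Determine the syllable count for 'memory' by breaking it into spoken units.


Break 'memory' into syllables: mem-o-ry -> mem | o | ry = 3 syllables

3 syllables


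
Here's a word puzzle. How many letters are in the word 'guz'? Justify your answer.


Spell out 'guz' and number each letter: g(1), u(2), z(3). Total: 3 letters.

3


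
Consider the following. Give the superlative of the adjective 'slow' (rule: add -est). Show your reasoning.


Apply superlative formation (add -est): 'slow' -> 'slowest'.

slowest


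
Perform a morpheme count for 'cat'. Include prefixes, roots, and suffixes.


Decomposition: cat (free morpheme) = 1 morpheme(s)

1 morphemes


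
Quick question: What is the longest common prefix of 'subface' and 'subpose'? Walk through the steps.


Compare from the start: 3 characters match: 'sub'. Mismatch at position 4: 'f' vs 'p'.

sub


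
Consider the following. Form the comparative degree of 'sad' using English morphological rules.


Apply comparative formation (double final consonant, add -er): 'sad' -> 'sadder'.

sadder


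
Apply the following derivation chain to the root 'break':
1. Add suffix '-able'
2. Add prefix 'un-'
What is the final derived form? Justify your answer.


Step 1: Add suffix '-able' to 'break' = 'breakable'
Step 2: Add prefix 'un-' to 'breakable' = 'unbreakable'

unbreakable


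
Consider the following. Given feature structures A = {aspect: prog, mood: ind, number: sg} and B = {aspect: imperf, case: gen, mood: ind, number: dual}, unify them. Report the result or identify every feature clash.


Compare features:
aspect: A=prog vs B=imperf -> CLASH
case: A=_ vs B=gen -> unified: gen
mood: A=ind vs B=ind -> unified: ind
number: A=sg vs B=dual -> CLASH
Clashes detected on features 'aspect' (prog vs imperf) and 'number' (sg vs dual); unification fails.

CLASH on 'aspect' (prog vs imperf) and 'number' (sg vs dual)


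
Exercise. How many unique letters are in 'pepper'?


Unique letters in 'pepper': {e, p, r} = 3 distinct letters.

3


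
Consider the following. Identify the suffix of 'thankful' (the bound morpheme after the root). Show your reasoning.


The word 'thankful' = 'thank' (root) + '-ful' (suffix). The suffix is '-ful'.

ful


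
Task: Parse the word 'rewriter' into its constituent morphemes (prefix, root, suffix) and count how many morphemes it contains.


Step 1: Identify prefix: 're' (meaning: again)
Step 2: Identify root: 'write'
Step 3: Identify suffix(es): 'er'
Decomposition: re- (prefix: again) + write (root) + -er (suffix: one who)
Total morphemes: 3

3 morphemes (re- (prefix: again) + write (root) + -er (suffix: one who))


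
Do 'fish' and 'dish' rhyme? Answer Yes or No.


Rime (stressed vowel + following sounds) of 'fish': -ish = /ɪʃ/
Rime of 'dish': -ish = /ɪʃ/
/ɪʃ/ and /ɪʃ/ are the same ending sound, so the words rhyme.

Yes


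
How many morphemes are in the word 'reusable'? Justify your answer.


Decomposition: re- (prefix) + use (root) + -able (suffix) = 3 morpheme(s)

3 morphemes


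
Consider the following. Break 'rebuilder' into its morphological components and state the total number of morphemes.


Step 1: Identify prefix: 're' (meaning: again)
Step 2: Identify root: 'build'
Step 3: Identify suffix(es): 'er'
Decomposition: re- (prefix: again) + build (root) + -er (suffix: one who)
Total morphemes: 3

3 morphemes (re- (prefix: again) + build (root) + -er (suffix: one who))


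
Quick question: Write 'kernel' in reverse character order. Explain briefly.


Reverse 'kernel' character by character: 'lenrek'.

lenrek


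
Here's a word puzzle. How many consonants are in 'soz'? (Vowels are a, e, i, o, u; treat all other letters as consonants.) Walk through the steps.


Consonants in 'soz': s, z = 2 consonants.

2


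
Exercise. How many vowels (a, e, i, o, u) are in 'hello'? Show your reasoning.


Vowels in 'hello': e, o = 2 vowels.

2


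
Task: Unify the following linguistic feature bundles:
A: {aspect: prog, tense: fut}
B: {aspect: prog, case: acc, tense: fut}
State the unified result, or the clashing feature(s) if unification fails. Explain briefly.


Compare features:
aspect: A=prog vs B=prog -> unified: prog
case: A=_ vs B=acc -> unified: acc
tense: A=fut vs B=fut -> unified: fut
No clashes found.

Unified: {aspect: prog, case: acc, tense: fut}


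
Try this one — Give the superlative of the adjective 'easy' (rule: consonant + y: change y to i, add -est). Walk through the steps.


Apply superlative formation (consonant + y: change y to i, add -est): 'easy' -> 'easiest'.

easiest


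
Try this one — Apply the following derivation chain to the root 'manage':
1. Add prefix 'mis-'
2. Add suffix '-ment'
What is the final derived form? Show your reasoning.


Step 1: Add prefix 'mis-' to 'manage' = 'mismanage'
Step 2: Add suffix '-ment' to 'mismanage' = 'mismanagement'

mismanagement


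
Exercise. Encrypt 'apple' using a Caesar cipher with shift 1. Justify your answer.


Shift each letter by 1: a -> b, p -> q, p -> q, l -> m, e -> f. Result: 'bqqmf'.

bqqmf


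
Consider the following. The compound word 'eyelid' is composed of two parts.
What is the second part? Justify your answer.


Split 'eyelid' into 'eye' + 'lid'. The second part is 'lid'.

lid


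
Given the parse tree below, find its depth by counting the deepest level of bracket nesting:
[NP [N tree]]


Count bracket nesting levels:
'[' at pos 0: depth = 1
'[' at pos 4: depth = 2
Maximum depth reached: 2

2


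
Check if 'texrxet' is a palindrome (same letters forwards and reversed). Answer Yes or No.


Forward: 'texrxet'
Reversed: 'texrxet'
They are identical.

Yes


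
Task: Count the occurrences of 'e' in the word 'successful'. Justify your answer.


Letter 'e' in 'successful': found at position(s) 5 = 1 occurrence(s).

1


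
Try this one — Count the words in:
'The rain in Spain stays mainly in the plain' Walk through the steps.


Split into words: The | rain | in | Spain | stays | mainly | in | the | plain = 9 words.

9


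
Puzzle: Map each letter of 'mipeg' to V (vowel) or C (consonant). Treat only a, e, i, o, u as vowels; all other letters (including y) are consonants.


Letter mapping: m = C, i = V, p = C, e = V, g = C.

CVCVC


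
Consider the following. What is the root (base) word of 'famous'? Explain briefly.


Remove suffix '-ous' from 'famous' to get root 'fame'.

fame


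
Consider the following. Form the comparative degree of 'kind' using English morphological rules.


Apply comparative formation (add -er): 'kind' -> 'kinder'.

kinder


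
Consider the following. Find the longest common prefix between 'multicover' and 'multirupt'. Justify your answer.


Compare from the start: 5 characters match: 'multi'. Mismatch at position 6: 'c' vs 'r'.

multi


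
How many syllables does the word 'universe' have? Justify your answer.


Break 'universe' into syllables: u-ni-verse -> u | ni | verse = 3 syllables

3 syllables


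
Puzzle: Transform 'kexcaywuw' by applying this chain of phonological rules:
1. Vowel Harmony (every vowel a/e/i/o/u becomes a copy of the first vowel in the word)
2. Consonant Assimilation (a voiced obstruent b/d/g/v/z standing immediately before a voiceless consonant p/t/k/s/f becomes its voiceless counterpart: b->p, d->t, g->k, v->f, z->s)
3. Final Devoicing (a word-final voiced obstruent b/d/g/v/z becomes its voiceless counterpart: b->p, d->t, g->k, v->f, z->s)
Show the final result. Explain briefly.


Starting form: 'kexcaywuw'
Rule 1: Vowel Harmony: all vowels become 'e' (matching first vowel). 'kexcaywuw' -> 'kexceywew'
Rule 2: Consonant Assimilation: no voiced obstruent (b/d/g/v/z) stands immediately before a voiceless consonant (p/t/k/s/f). No change.
Rule 3: Final Devoicing: final consonant 'w' is not one of the voiced obstruents b/d/g/v/z. No change.
Final form: 'kexceywew'

kexceywew


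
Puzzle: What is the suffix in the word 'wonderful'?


The word 'wonderful' = 'wonder' (root) + '-ful' (suffix). The suffix is '-ful'.

ful


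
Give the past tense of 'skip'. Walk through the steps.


Apply rule: Double final consonant and add -ed. 'skip' becomes 'skipped'.

skipped


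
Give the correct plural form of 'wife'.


Apply rule: Change -fe to -ves. 'wife' becomes 'wives'.

wives


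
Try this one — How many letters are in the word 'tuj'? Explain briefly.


Spell out 'tuj' and number each letter: t(1), u(2), j(3). Total: 3 letters.

3


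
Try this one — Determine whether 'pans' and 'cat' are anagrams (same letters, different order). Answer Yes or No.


Sorted letters of 'pans': 'anps'
Sorted letters of 'cat': 'act'
They do not match.

No


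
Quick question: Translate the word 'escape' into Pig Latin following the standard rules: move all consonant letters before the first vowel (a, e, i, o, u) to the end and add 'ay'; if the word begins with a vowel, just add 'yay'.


'escape' starts with a vowel, so add 'yay': 'escapeyay'.

escapeyay


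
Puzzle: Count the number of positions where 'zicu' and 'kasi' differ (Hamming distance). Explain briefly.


Alignment:
Position 1: 'z' vs 'k' = DIFFER
Position 2: 'i' vs 'a' = DIFFER
Position 3: 'c' vs 's' = DIFFER
Position 4: 'u' vs 'i' = DIFFER
Total differences: 4

4


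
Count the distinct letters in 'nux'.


Unique letters in 'nux': {n, u, x} = 3 distinct letters.

3


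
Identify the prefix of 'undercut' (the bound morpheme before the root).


The word 'undercut' = 'under' (prefix) + 'cut' (root). The prefix is 'under'.

under


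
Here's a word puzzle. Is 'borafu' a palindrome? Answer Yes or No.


Forward: 'borafu'
Reversed: 'ufarob'
They differ.

No


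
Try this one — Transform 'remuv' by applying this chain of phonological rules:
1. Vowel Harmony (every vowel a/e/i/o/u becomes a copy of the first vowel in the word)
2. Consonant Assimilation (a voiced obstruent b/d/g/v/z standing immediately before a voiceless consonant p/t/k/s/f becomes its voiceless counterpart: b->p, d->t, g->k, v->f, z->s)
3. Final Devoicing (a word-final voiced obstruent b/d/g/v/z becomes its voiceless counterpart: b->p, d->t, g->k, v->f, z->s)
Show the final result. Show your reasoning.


Starting form: 'remuv'
Rule 1: Vowel Harmony: all vowels become 'e' (matching first vowel). 'remuv' -> 'remev'
Rule 2: Consonant Assimilation: no voiced obstruent (b/d/g/v/z) stands immediately before a voiceless consonant (p/t/k/s/f). No change.
Rule 3: Final Devoicing: word-final voiced obstruent 'v' becomes voiceless 'f'. 'remev' -> 'remef'
Final form: 'remef'

remef


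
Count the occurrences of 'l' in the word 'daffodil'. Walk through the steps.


Letter 'l' in 'daffodil': found at position(s) 8 = 1 occurrence(s).

1


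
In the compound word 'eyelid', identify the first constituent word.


Split 'eyelid' into 'eye' + 'lid'. The first part is 'eye'.

eye


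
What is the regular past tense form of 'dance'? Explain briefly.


Apply rule: Add -d (word ends in -e). 'dance' becomes 'danced'.

danced


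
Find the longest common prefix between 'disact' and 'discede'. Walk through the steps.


Compare from the start: 3 characters match: 'dis'. Mismatch at position 4: 'a' vs 'c'.

dis


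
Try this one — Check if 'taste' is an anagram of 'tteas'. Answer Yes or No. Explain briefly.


Sorted letters of 'taste': 'aestt'
Sorted letters of 'tteas': 'aestt'
They match.

Yes


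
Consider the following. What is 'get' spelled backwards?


Reverse 'get' character by character: 'teg'.

teg


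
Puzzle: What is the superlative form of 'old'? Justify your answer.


Apply superlative formation (add -est): 'old' -> 'oldest'.

oldest


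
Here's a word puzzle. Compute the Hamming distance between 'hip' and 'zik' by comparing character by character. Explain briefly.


Alignment:
Position 1: 'h' vs 'z' = DIFFER
Position 2: 'i' vs 'i' = match
Position 3: 'p' vs 'k' = DIFFER
Total differences: 2

2


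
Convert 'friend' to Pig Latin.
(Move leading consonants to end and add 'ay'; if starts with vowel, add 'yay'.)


'friend': move consonant cluster 'fr' to end and add 'ay': 'iendfray'.

iendfray


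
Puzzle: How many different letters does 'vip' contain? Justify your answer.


Unique letters in 'vip': {i, p, v} = 3 distinct letters.

3


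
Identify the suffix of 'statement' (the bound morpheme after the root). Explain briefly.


The word 'statement' = 'state' (root) + '-ment' (suffix). The suffix is '-ment'.

ment


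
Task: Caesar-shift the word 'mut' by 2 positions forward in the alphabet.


Shift each letter by 2: m -> o, u -> w, t -> v. Result: 'owv'.

owv


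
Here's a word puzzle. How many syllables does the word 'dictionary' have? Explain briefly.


Break 'dictionary' into syllables: dic-tion-ar-y -> dic | tion | ar | y = 4 syllables

4 syllables


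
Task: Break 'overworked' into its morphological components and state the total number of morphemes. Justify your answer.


Step 1: Identify prefix: 'over' (meaning: excessively)
Step 2: Identify root: 'work'
Step 3: Identify suffix(es): 'ed'
Decomposition: over- (prefix: excessively) + work (root) + -ed (suffix: past)
Total morphemes: 3

3 morphemes (over- (prefix: excessively) + work (root) + -ed (suffix: past))


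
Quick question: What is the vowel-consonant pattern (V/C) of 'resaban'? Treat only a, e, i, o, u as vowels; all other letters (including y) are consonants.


Letter mapping: r = C, e = V, s = C, a = V, b = C, a = V, n = C.

CVCVCVC


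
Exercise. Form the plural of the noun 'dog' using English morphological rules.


Apply rule: Add -s. 'dog' becomes 'dogs'.

dogs


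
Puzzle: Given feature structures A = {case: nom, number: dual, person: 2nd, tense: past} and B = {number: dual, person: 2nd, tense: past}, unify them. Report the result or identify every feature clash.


Compare features:
case: A=nom vs B=_ -> unified: nom
number: A=dual vs B=dual -> unified: dual
person: A=2nd vs B=2nd -> unified: 2nd
tense: A=past vs B=past -> unified: past
No clashes found.

Unified: {case: nom, number: dual, person: 2nd, tense: past}


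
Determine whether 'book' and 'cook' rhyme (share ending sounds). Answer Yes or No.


Rime (stressed vowel + following sounds) of 'book': -ook = /ʊk/
Rime of 'cook': -ook = /ʊk/
/ʊk/ and /ʊk/ are the same ending sound, so the words rhyme.

Yes


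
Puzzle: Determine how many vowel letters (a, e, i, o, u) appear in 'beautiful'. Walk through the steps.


Vowels in 'beautiful': e, a, u, i, u = 5 vowels.

5


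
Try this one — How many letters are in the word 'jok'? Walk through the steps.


Spell out 'jok' and number each letter: j(1), o(2), k(3). Total: 3 letters.

3


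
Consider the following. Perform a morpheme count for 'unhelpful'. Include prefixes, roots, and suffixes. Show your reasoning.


Decomposition: un- (prefix) + help (root) + -ful (suffix) = 3 morpheme(s)

3 morphemes


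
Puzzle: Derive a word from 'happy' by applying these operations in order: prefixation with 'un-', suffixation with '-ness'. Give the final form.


Step 1: Add prefix 'un-' to 'happy' = 'unhappy'
Step 2: Add suffix '-ness' to 'unhappy' = 'unhappiness'

unhappiness


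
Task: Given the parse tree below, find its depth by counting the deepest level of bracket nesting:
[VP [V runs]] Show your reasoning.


Count bracket nesting levels:
'[' at pos 0: depth = 1
'[' at pos 4: depth = 2
Maximum depth reached: 2

2


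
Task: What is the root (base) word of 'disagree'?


Remove prefix 'dis' from 'disagree' to get root 'agree'.

agree


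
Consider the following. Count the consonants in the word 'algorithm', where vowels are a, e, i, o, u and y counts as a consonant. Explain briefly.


Consonants in 'algorithm': l, g, r, t, h, m = 6 consonants.

6


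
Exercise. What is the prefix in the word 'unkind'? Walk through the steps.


The word 'unkind' = 'un' (prefix) + 'kind' (root). The prefix is 'un'.

un


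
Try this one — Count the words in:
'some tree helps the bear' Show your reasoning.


Split into words: some | tree | helps | the | bear = 5 words.

5


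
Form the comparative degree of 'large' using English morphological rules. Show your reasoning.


Apply comparative formation (ends in e: add -r): 'large' -> 'larger'.

larger


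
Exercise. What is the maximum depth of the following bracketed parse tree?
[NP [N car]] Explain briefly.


Count bracket nesting levels:
'[' at pos 0: depth = 1
'[' at pos 4: depth = 2
Maximum depth reached: 2

2


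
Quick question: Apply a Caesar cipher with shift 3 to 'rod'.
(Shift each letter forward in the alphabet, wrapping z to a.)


Shift each letter by 3: r -> u, o -> r, d -> g. Result: 'urg'.

urg


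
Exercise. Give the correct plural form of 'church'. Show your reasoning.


Apply rule: Add -es (sibilant/fricative ending). 'church' becomes 'churches'.

churches


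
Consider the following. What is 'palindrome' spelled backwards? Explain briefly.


Reverse 'palindrome' character by character: 'emordnilap'.

emordnilap


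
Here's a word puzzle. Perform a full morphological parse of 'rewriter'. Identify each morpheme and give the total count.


Step 1: Identify prefix: 're' (meaning: again)
Step 2: Identify root: 'write'
Step 3: Identify suffix(es): 'er'
Decomposition: re- (prefix: again) + write (root) + -er (suffix: one who)
Total morphemes: 3

3 morphemes (re- (prefix: again) + write (root) + -er (suffix: one who))


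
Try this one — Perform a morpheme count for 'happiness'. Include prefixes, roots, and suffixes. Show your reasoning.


Decomposition: happy (root) + -ness (suffix) = 2 morpheme(s)

2 morphemes


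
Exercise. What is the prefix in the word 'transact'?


The word 'transact' = 'trans' (prefix) + 'act' (root). The prefix is 'trans'.

trans


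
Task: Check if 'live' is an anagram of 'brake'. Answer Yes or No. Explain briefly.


Sorted letters of 'live': 'eilv'
Sorted letters of 'brake': 'abekr'
They do not match.

No


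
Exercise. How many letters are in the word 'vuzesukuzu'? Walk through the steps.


Spell out 'vuzesukuzu' and number each letter: v(1), u(2), z(3), e(4), s(5), u(6), k(7), u(8), z(9), u(10). Total: 10 letters.

10


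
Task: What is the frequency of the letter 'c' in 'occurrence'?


Letter 'c' in 'occurrence': found at position(s) 2, 3, 9 = 3 occurrence(s).

3


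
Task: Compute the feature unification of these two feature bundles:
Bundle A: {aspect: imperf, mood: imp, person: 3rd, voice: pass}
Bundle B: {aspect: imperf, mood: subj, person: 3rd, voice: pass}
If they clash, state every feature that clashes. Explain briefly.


Compare features:
aspect: A=imperf vs B=imperf -> unified: imperf
mood: A=imp vs B=subj -> CLASH
person: A=3rd vs B=3rd -> unified: 3rd
voice: A=pass vs B=pass -> unified: pass
Clash detected on feature 'mood' (imp vs subj); unification fails.

CLASH on 'mood' (imp vs subj)


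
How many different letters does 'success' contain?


Unique letters in 'success': {c, e, s, u} = 4 distinct letters.

4


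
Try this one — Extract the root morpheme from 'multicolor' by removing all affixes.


Remove prefix 'multi' from 'multicolor' to get root 'color'.

color


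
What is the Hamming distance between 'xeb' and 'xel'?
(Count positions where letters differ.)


Alignment:
Position 1: 'x' vs 'x' = match
Position 2: 'e' vs 'e' = match
Position 3: 'b' vs 'l' = DIFFER
Total differences: 1

1


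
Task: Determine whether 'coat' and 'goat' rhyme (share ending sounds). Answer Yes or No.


Rime (stressed vowel + following sounds) of 'coat': -oat = /oʊt/
Rime of 'goat': -oat = /oʊt/
/oʊt/ and /oʊt/ are the same ending sound, so the words rhyme.

Yes


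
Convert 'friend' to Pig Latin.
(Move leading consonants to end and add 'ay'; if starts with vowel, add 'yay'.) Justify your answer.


'friend': move consonant cluster 'fr' to end and add 'ay': 'iendfray'.

iendfray


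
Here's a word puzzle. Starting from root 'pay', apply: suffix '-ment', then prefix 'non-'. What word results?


Step 1: Add suffix '-ment' to 'pay' = 'payment'
Step 2: Add prefix 'non-' to 'payment' = 'nonpayment'

nonpayment


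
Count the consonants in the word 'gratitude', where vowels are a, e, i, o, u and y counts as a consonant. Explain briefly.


Consonants in 'gratitude': g, r, t, t, d = 5 consonants.

5


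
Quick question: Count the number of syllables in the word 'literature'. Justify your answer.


Break 'literature' into syllables: lit-er-a-ture -> lit | er | a | ture = 4 syllables

4 syllables


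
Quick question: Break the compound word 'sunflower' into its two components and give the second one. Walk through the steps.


Split 'sunflower' into 'sun' + 'flower'. The second part is 'flower'.

flower


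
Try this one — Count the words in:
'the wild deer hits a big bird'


Split into words: the | wild | deer | hits | a | big | bird = 7 words.

7


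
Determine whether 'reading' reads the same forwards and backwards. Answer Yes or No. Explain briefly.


Forward: 'reading'
Reversed: 'gnidaer'
They differ.

No


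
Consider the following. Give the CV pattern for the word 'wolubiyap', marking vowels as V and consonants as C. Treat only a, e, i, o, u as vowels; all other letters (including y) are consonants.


Letter mapping: w = C, o = V, l = C, u = V, b = C, i = V, y = C, a = V, p = C.

CVCVCVCVC


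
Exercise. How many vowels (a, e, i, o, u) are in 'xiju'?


Vowels in 'xiju': i, u = 2 vowels.

2


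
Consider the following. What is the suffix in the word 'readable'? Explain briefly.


The word 'readable' = 'read' (root) + '-able' (suffix). The suffix is '-able'.

able


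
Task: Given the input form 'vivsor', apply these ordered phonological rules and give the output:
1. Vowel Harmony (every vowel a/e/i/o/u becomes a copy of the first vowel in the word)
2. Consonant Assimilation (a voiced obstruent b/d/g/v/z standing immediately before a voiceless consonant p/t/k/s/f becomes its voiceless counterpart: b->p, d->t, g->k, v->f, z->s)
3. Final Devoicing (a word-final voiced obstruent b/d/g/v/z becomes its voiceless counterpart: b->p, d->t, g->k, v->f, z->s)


Starting form: 'vivsor'
Rule 1: Vowel Harmony: all vowels become 'i' (matching first vowel). 'vivsor' -> 'vivsir'
Rule 2: Consonant Assimilation: voiced obstruent before voiceless consonant becomes voiceless ('vs' -> 'fs'). 'vivsir' -> 'vifsir'
Rule 3: Final Devoicing: final consonant 'r' is not one of the voiced obstruents b/d/g/v/z. No change.
Final form: 'vifsir'

vifsir


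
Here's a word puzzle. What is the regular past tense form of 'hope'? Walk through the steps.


Apply rule: Add -d (word ends in -e). 'hope' becomes 'hoped'.

hoped


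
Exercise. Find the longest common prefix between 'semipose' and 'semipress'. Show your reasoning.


Compare from the start: 5 characters match: 'semip'. Mismatch at position 6: 'o' vs 'r'.

semip


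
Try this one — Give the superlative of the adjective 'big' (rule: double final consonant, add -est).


Apply superlative formation (double final consonant, add -est): 'big' -> 'biggest'.

biggest


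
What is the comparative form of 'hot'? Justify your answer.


Apply comparative formation (double final consonant, add -er): 'hot' -> 'hotter'.

hotter


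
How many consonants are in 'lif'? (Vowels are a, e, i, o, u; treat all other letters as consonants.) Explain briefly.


Consonants in 'lif': l, f = 2 consonants.

2


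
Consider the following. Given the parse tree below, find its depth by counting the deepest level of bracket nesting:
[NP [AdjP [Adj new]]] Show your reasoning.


Count bracket nesting levels:
'[' at pos 0: depth = 1
'[' at pos 4: depth = 2
'[' at pos 10: depth = 3
Maximum depth reached: 3

3


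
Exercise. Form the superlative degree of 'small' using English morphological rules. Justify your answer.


Apply superlative formation (add -est): 'small' -> 'smallest'.

smallest


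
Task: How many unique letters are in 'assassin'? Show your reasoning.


Unique letters in 'assassin': {a, i, n, s} = 4 distinct letters.

4


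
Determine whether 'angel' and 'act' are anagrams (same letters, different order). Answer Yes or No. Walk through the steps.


Sorted letters of 'angel': 'aegln'
Sorted letters of 'act': 'act'
They do not match.

No


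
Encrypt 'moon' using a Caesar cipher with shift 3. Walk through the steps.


Shift each letter by 3: m -> p, o -> r, o -> r, n -> q. Result: 'prrq'.

prrq


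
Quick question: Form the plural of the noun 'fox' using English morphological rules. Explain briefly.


Apply rule: Add -es (sibilant/fricative ending). 'fox' becomes 'foxes'.

foxes


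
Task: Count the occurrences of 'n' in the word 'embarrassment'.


Letter 'n' in 'embarrassment': found at position(s) 12 = 1 occurrence(s).

1


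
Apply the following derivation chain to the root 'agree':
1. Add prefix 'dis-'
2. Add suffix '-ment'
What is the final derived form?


Step 1: Add prefix 'dis-' to 'agree' = 'disagree'
Step 2: Add suffix '-ment' to 'disagree' = 'disagreement'

disagreement


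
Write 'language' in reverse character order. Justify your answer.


Reverse 'language' character by character: 'egaugnal'.

egaugnal


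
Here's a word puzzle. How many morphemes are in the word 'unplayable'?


Decomposition: un- (prefix) + play (root) + -able (suffix) = 3 morpheme(s)

3 morphemes


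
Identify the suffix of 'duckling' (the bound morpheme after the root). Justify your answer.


The word 'duckling' = 'duck' (root) + '-ling' (suffix). The suffix is '-ling'.

ling


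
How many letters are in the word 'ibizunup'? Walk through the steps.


Spell out 'ibizunup' and number each letter: i(1), b(2), i(3), z(4), u(5), n(6), u(7), p(8). Total: 8 letters.

8


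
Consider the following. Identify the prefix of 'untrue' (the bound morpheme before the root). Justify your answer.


The word 'untrue' = 'un' (prefix) + 'true' (root). The prefix is 'un'.

un


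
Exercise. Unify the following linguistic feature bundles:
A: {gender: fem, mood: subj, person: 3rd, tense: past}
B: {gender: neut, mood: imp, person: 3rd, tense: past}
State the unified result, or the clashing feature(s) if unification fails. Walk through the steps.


Compare features:
gender: A=fem vs B=neut -> CLASH
mood: A=subj vs B=imp -> CLASH
person: A=3rd vs B=3rd -> unified: 3rd
tense: A=past vs B=past -> unified: past
Clashes detected on features 'gender' (fem vs neut) and 'mood' (subj vs imp); unification fails.

CLASH on 'gender' (fem vs neut) and 'mood' (subj vs imp)


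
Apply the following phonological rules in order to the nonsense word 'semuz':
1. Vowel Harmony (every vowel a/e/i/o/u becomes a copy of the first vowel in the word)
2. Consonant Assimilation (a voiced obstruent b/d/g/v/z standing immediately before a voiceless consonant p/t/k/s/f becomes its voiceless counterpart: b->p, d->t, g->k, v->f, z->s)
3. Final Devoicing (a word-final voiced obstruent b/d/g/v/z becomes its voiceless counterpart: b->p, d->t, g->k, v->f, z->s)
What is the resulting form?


Starting form: 'semuz'
Rule 1: Vowel Harmony: all vowels become 'e' (matching first vowel). 'semuz' -> 'semez'
Rule 2: Consonant Assimilation: no voiced obstruent (b/d/g/v/z) stands immediately before a voiceless consonant (p/t/k/s/f). No change.
Rule 3: Final Devoicing: word-final voiced obstruent 'z' becomes voiceless 's'. 'semez' -> 'semes'
Final form: 'semes'

semes


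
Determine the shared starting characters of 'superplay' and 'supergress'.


Compare from the start: 5 characters match: 'super'. Mismatch at position 6: 'p' vs 'g'.

super


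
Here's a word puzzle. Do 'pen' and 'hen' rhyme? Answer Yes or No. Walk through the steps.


Rime (stressed vowel + following sounds) of 'pen': -en = /ɛn/
Rime of 'hen': -en = /ɛn/
/ɛn/ and /ɛn/ are the same ending sound, so the words rhyme.

Yes


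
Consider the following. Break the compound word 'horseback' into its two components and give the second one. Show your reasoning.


Split 'horseback' into 'horse' + 'back'. The second part is 'back'.

back


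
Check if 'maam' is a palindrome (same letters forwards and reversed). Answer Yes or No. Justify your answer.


Forward: 'maam'
Reversed: 'maam'
They are identical.

Yes


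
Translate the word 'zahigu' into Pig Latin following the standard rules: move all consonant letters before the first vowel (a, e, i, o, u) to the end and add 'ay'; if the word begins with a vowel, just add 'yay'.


'zahigu': move consonant cluster 'z' to end and add 'ay': 'ahiguzay'.

ahiguzay


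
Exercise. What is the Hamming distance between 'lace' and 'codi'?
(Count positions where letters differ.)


Alignment:
Position 1: 'l' vs 'c' = DIFFER
Position 2: 'a' vs 'o' = DIFFER
Position 3: 'c' vs 'd' = DIFFER
Position 4: 'e' vs 'i' = DIFFER
Total differences: 4

4


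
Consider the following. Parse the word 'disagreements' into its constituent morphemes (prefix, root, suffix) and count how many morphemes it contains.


Step 1: Identify prefix: 'dis' (meaning: not/apart)
Step 2: Identify root: 'agree'
Step 3: Identify suffix(es): 'ment, s'
Decomposition: dis- (prefix: not/apart) + agree (root) + -ment (suffix: action/result) + -s (plural)
Total morphemes: 4

4 morphemes (dis- (prefix: not/apart) + agree (root) + -ment (suffix: action/result) + -s (plural))


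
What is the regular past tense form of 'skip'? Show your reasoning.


Apply rule: Double final consonant and add -ed. 'skip' becomes 'skipped'.

skipped


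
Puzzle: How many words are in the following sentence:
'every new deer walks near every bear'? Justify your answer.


Split into words: every | new | deer | walks | near | every | bear = 7 words.

7


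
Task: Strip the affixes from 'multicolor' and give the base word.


Remove prefix 'multi' from 'multicolor' to get root 'color'.

color


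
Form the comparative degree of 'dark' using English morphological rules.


Apply comparative formation (add -er): 'dark' -> 'darker'.

darker


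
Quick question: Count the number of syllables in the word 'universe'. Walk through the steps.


Break 'universe' into syllables: u-ni-verse -> u | ni | verse = 3 syllables

3 syllables


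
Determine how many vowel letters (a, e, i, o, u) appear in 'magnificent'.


Vowels in 'magnificent': a, i, i, e = 4 vowels.

4


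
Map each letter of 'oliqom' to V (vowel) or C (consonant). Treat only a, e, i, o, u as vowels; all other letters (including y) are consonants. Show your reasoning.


Letter mapping: o = V, l = C, i = V, q = C, o = V, m = C.

VCVCVC


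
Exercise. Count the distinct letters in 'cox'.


Unique letters in 'cox': {c, o, x} = 3 distinct letters.

3


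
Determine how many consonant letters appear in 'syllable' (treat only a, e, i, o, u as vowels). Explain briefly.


Consonants in 'syllable': s, y, l, l, b, l = 6 consonants.

6


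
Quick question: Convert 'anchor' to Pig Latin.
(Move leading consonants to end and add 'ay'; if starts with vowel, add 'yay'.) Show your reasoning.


'anchor' starts with a vowel, so add 'yay': 'anchoryay'.

anchoryay


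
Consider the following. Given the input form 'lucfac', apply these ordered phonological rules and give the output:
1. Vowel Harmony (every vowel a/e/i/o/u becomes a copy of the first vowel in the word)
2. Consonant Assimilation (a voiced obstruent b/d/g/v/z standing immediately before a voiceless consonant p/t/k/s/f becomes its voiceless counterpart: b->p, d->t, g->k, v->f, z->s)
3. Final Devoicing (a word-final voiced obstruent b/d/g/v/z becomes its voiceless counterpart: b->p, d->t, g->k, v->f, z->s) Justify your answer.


Starting form: 'lucfac'
Rule 1: Vowel Harmony: all vowels become 'u' (matching first vowel). 'lucfac' -> 'lucfuc'
Rule 2: Consonant Assimilation: no voiced obstruent (b/d/g/v/z) stands immediately before a voiceless consonant (p/t/k/s/f). No change.
Rule 3: Final Devoicing: final consonant 'c' is not one of the voiced obstruents b/d/g/v/z. No change.
Final form: 'lucfuc'

lucfuc


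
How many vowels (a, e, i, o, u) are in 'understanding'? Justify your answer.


Vowels in 'understanding': u, e, a, i = 4 vowels.

4


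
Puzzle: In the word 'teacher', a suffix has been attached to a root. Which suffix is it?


The word 'teacher' = 'teach' (root) + '-er' (suffix). The suffix is '-er'.

er


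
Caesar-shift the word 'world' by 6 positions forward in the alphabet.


Shift each letter by 6: w -> c, o -> u, r -> x, l -> r, d -> j. Result: 'cuxrj'.

cuxrj


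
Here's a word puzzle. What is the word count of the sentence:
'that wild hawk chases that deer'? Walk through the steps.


Split into words: that | wild | hawk | chases | that | deer = 6 words.

6


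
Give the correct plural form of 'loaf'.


Apply rule: Change -f to -ves. 'loaf' becomes 'loaves'.

loaves


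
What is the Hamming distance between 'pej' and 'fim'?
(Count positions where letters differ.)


Alignment:
Position 1: 'p' vs 'f' = DIFFER
Position 2: 'e' vs 'i' = DIFFER
Position 3: 'j' vs 'm' = DIFFER
Total differences: 3

3


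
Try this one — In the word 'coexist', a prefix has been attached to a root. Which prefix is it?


The word 'coexist' = 'co' (prefix) + 'exist' (root). The prefix is 'co'.

co


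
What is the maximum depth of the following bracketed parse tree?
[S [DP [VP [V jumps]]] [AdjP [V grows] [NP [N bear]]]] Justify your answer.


Count bracket nesting levels:
'[' at pos 0: depth = 1
'[' at pos 3: depth = 2
'[' at pos 7: depth = 3
'[' at pos 11: depth = 4
'[' at pos 23: depth = 2
'[' at pos 29: depth = 3
'[' at pos 39: depth = 3
'[' at pos 43: depth = 4
Maximum depth reached: 4

4


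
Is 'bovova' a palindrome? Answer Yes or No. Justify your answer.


Forward: 'bovova'
Reversed: 'avovob'
They differ.

No


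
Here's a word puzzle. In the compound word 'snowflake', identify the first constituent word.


Split 'snowflake' into 'snow' + 'flake'. The first part is 'snow'.

snow


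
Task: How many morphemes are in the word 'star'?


Decomposition: star (free morpheme) = 1 morpheme(s)

1 morphemes


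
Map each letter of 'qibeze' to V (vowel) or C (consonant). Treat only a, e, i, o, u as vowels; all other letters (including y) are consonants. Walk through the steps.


Letter mapping: q = C, i = V, b = C, e = V, z = C, e = V.

CVCVCV


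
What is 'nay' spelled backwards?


Reverse 'nay' character by character: 'yan'.

yan
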